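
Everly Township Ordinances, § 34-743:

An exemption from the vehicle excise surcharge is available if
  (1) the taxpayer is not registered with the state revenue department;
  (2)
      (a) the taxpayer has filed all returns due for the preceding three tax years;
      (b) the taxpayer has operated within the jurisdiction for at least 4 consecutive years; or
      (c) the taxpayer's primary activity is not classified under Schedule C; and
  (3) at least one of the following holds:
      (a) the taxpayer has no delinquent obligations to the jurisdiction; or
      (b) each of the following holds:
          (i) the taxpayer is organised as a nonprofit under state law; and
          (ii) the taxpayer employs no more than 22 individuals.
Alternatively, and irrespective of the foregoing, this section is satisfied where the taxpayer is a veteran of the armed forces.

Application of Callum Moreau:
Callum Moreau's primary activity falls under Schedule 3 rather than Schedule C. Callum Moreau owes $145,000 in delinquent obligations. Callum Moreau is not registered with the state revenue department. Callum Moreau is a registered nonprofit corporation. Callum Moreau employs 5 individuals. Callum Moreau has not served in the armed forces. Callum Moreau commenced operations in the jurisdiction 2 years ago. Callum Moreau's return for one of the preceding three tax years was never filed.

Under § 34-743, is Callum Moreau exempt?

Yes — exempt.

(1) not (state-registered) — satisfied.
(a) returns current — fails.
(b) ≥ 4 yrs in jurisdiction — not met.
(c) not (Schedule C activity) — satisfied.
(2) = F OR F OR T = true.
(a) no delinquency — fails.
(i) nonprofit — met.
(ii) ≤ 22 employees — holds.
(b) = T AND T = true.
So (3) is satisfied (F OR T).
Overall = T AND T AND T = true.
Exception (veteran) — not satisfied.
Result: main true OR exception false → true.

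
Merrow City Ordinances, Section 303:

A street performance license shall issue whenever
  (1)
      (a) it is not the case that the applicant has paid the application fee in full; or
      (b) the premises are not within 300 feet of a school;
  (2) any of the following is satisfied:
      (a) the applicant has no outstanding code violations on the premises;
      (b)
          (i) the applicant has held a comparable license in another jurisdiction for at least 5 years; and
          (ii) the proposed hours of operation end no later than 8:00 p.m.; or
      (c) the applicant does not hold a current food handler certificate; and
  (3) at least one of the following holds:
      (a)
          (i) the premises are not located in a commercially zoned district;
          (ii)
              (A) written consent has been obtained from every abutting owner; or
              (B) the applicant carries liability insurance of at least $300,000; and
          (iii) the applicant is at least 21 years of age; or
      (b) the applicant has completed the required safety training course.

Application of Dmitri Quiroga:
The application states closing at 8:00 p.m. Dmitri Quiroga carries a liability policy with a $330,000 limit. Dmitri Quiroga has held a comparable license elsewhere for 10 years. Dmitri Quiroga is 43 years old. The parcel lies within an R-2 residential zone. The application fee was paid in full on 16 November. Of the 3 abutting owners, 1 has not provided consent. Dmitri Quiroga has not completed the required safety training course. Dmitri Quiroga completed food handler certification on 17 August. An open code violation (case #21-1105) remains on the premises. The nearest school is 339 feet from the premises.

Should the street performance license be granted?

(a) not (fee paid) — not satisfied.
(b) ≥300 ft from school — holds.
(1) = F OR T = true.
(a) no code violations — not met.
(i) prior license ≥ 5 yr — holds.
(ii) closes by 8 p.m. — satisfied.
(b) = T AND T = true.
(c) not (food handler cert.) — fails.
(2): F OR T OR F → true.
(i) not (commercially zoned) — holds.
(A) all abutters consent — not met.
(B) insurance ≥ $300,000 — holds.
(ii): F OR T → true.
(iii) age ≥ 21 — satisfied.
(a): T AND T AND T → true.
(b) safety training — not satisfied.
So (3) is satisfied (T OR F).
So Overall is satisfied (T AND T AND T).

Yes — granted.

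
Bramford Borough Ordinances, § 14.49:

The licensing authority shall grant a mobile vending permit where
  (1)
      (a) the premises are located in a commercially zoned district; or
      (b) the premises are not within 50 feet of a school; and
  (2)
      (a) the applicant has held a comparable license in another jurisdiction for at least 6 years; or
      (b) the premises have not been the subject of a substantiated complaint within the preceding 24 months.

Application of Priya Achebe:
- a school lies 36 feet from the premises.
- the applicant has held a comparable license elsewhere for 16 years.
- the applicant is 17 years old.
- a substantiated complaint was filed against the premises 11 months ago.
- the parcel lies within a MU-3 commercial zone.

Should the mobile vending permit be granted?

Yes — granted.

(a) commercially zoned — satisfied.
(b) ≥50 ft from school — fails.
(1): T OR F → true.
(a) prior license ≥ 6 yr — met.
(b) no complaint in 24 mo. — fails.
So (2) is satisfied (T OR F).
So Overall is satisfied (T AND T).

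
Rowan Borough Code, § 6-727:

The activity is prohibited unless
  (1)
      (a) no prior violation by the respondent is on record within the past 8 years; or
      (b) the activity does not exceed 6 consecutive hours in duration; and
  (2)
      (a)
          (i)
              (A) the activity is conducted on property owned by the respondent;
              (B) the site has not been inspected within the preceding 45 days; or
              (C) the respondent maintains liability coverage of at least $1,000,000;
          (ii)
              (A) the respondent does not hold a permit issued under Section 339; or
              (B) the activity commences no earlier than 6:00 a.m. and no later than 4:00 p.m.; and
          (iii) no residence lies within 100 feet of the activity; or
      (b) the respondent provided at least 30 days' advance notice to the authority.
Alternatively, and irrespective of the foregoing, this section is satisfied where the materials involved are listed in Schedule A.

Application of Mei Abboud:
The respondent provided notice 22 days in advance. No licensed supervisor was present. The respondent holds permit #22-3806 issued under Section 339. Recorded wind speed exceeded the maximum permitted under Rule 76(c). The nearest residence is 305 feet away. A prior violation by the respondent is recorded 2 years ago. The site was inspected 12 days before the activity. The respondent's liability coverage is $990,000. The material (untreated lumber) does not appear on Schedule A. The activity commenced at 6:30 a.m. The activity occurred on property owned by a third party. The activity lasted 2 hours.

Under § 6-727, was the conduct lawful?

No — unlawful.

(a) no prior violation — not satisfied.
(b) ≤ 6 hrs duration — holds.
So (1) is satisfied (F OR T).
(A) own property — not met.
(B) not (site inspected) — fails.
(C) coverage ≥ $1,000,000 — not met.
(i) = F OR F OR F = false.
(A) not (holds permit) — not satisfied.
(B) start within hours — holds.
(ii): F OR T → true.
(iii) no residence in 100 ft — holds.
(a): F AND T AND T → false.
(b) ≥30 days' notice — not met.
(2): F OR F → false.
Overall = T AND F = false.
Exception (Schedule A material) — not satisfied.
Result: main false OR exception false → false.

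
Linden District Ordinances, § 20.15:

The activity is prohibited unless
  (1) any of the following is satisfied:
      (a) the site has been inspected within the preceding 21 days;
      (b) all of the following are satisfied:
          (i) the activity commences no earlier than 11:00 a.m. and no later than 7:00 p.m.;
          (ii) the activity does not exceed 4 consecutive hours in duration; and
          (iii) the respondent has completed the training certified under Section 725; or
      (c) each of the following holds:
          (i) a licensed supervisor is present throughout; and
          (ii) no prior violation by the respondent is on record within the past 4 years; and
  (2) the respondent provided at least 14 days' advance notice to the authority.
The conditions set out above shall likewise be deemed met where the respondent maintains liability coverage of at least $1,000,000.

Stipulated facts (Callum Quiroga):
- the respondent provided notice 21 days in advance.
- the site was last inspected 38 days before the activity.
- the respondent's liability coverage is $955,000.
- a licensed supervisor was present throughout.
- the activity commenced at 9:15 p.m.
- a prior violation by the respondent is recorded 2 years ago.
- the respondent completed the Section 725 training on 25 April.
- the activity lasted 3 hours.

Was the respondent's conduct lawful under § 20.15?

(a) site inspected — not satisfied.
(i) start within hours — not satisfied.
(ii) ≤ 4 hrs duration — met.
(iii) training certified — holds.
(b) = F AND T AND T = false.
(i) supervisor present — met.
(ii) no prior violation — fails.
So (c) is not satisfied (T AND F).
So (1) is not satisfied (F OR F OR F).
(2) ≥14 days' notice — satisfied.
Overall = F AND T = false.
Exception (coverage ≥ $1,000,000) — not satisfied.
Result: main false OR exception false → false.

No — unlawful.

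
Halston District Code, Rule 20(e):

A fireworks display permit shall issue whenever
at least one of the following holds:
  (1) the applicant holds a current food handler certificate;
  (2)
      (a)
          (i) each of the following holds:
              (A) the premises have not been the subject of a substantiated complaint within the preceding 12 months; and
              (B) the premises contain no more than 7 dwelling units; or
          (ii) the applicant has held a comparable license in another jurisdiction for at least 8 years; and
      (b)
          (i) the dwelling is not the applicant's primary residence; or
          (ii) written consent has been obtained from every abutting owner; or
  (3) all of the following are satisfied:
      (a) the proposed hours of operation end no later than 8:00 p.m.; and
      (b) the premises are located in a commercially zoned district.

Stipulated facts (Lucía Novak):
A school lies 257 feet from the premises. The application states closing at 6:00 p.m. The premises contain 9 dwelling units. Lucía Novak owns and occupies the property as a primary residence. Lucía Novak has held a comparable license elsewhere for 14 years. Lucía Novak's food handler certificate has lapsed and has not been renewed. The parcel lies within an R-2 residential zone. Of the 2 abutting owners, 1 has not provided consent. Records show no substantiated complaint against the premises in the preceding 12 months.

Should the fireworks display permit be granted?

(1) food handler cert. — not satisfied.
(A) no complaint in 12 mo. — met.
(B) ≤ 7 units — fails.
(i) = T AND F = false.
(ii) prior license ≥ 8 yr — satisfied.
(a): F OR T → true.
(i) not (primary residence) — not satisfied.
(ii) all abutters consent — not met.
So (b) is not satisfied (F OR F).
(2): T AND F → false.
(a) closes by 8 p.m. — met.
(b) commercially zoned — not satisfied.
So (3) is not satisfied (T AND F).
Overall = F OR F OR F = false.

No — denied.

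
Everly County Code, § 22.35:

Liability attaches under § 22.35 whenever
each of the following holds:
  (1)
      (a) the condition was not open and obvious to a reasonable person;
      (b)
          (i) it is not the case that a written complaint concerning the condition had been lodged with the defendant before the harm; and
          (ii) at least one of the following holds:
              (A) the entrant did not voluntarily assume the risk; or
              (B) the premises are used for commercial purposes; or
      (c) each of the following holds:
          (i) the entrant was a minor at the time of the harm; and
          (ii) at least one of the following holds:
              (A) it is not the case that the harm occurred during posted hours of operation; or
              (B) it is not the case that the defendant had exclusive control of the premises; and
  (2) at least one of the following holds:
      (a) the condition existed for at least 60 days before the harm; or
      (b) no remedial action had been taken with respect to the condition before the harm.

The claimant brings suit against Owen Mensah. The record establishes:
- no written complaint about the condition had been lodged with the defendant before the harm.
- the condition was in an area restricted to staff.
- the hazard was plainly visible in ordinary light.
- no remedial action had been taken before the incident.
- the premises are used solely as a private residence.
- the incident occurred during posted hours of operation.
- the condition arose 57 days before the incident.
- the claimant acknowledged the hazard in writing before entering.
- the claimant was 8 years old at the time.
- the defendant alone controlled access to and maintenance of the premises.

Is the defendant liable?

No — not liable.

(a) not open/obvious — not satisfied.
(i) not (complaint lodged) — satisfied.
(A) no assumed risk — not satisfied.
(B) commercial use — not met.
So (ii) is not satisfied (F OR F).
(b): T AND F → false.
(i) entrant a minor — holds.
(A) not (during posted hours) — fails.
(B) not (exclusive control) — not satisfied.
So (ii) is not satisfied (F OR F).
(c): T AND F → false.
So (1) is not satisfied (F OR F OR F).
(a) condition ≥60 days old — not satisfied.
(b) no remedial action — met.
(2) = F OR T = true.
Overall = F AND T = false.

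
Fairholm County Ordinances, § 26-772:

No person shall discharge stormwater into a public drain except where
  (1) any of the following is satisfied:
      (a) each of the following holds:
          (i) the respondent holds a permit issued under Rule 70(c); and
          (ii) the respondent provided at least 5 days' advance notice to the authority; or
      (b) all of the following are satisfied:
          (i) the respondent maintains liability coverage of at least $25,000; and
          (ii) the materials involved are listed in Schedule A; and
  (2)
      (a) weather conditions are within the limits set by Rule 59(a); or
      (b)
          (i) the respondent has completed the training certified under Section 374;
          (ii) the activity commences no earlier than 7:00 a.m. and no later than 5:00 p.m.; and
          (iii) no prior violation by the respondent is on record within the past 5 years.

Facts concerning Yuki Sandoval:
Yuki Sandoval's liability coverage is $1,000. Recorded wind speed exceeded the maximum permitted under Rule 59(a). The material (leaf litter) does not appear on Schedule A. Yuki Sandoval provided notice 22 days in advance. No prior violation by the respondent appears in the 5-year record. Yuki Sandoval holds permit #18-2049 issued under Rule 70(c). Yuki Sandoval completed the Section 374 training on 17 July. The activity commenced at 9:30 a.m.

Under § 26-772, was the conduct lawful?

Yes — lawful.

(i) holds permit — satisfied.
(ii) ≥5 days' notice — holds.
(a): T AND T → true.
(i) coverage ≥ $25,000 — not met.
(ii) Schedule A material — not satisfied.
(b): F AND F → false.
So (1) is satisfied (T OR F).
(a) weather ok — fails.
(i) training certified — holds.
(ii) start within hours — satisfied.
(iii) no prior violation — met.
So (b) is satisfied (T AND T AND T).
(2): F OR T → true.
So Overall is satisfied (T AND T).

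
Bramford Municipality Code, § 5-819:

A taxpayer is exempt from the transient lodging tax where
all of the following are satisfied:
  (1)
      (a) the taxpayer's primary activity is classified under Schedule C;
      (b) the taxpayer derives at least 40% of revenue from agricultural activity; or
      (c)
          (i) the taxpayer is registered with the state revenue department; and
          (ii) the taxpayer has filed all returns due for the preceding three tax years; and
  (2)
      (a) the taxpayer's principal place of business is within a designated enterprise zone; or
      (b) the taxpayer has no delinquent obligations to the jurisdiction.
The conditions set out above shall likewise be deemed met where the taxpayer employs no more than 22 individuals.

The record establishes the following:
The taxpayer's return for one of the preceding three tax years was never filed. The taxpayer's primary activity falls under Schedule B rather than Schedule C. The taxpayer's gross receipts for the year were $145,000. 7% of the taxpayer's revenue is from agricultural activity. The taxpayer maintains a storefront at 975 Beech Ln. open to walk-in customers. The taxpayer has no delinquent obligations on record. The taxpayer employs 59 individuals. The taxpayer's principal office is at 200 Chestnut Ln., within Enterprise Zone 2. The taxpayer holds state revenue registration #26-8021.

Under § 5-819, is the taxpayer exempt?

No — not exempt.

(a) Schedule C activity — not satisfied.
(b) ≥40% agricultural — not met.
(i) state-registered — holds.
(ii) returns current — not met.
So (c) is not satisfied (T AND F).
So (1) is not satisfied (F OR F OR F).
(a) in enterprise zone — met.
(b) no delinquency — holds.
(2) = T OR T = true.
Overall = F AND T = false.
Exception (≤ 22 employees) — not satisfied.
Result: main false OR exception false → false.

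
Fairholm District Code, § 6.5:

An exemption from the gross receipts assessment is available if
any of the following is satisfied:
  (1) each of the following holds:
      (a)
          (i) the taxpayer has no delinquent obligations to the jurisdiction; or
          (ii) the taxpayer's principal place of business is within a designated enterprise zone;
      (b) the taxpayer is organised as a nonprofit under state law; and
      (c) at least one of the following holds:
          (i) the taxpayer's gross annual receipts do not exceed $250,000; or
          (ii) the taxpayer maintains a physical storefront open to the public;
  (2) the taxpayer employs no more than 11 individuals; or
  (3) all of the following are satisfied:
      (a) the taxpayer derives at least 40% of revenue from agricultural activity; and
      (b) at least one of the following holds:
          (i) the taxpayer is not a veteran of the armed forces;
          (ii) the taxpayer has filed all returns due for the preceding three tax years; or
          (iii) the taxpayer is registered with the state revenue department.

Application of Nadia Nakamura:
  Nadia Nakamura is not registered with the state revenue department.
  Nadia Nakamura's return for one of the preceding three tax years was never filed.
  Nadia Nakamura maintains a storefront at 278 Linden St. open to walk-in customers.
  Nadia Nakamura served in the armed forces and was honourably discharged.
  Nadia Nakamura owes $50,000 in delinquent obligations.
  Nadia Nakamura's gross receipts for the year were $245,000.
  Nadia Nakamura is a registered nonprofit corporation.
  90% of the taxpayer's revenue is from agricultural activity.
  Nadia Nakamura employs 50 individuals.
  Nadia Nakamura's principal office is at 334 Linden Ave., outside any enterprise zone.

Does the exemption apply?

(i) no delinquency — fails.
(ii) in enterprise zone — not met.
So (a) is not satisfied (F OR F).
(b) nonprofit — met.
(i) receipts ≤ $250,000 — satisfied.
(ii) has storefront — holds.
(c): T OR T → true.
So (1) is not satisfied (F AND T AND T).
(2) ≤ 11 employees — fails.
(a) ≥40% agricultural — holds.
(i) not (veteran) — not met.
(ii) returns current — not satisfied.
(iii) state-registered — fails.
(b): F OR F OR F → false.
(3) = T AND F = false.
So Overall is not satisfied (F OR F OR F).

No — not exempt.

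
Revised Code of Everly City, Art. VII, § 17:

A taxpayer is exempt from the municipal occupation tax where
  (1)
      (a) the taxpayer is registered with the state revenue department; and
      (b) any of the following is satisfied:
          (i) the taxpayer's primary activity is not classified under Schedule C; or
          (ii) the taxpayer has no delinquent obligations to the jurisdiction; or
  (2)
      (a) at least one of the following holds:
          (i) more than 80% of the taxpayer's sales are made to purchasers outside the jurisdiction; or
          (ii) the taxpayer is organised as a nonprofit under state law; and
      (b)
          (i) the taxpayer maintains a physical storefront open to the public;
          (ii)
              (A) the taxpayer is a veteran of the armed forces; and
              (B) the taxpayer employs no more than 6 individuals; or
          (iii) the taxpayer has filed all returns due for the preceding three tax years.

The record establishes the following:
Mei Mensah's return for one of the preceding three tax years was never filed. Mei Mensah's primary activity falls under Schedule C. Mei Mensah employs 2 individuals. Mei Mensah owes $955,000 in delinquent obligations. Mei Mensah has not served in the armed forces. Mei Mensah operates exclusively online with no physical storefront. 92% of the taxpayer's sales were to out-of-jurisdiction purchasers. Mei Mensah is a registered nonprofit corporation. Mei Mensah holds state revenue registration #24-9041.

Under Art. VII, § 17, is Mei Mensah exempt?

(a) state-registered — holds.
(i) not (Schedule C activity) — not met.
(ii) no delinquency — not met.
(b): F OR F → false.
(1) = T AND F = false.
(i) >80% out-of-jur. sales — satisfied.
(ii) nonprofit — satisfied.
So (a) is satisfied (T OR T).
(i) has storefront — not met.
(A) veteran — not satisfied.
(B) ≤ 6 employees — met.
So (ii) is not satisfied (F AND T).
(iii) returns current — not met.
(b): F OR F OR F → false.
(2): T AND F → false.
Overall = F OR F = false.

No — not exempt.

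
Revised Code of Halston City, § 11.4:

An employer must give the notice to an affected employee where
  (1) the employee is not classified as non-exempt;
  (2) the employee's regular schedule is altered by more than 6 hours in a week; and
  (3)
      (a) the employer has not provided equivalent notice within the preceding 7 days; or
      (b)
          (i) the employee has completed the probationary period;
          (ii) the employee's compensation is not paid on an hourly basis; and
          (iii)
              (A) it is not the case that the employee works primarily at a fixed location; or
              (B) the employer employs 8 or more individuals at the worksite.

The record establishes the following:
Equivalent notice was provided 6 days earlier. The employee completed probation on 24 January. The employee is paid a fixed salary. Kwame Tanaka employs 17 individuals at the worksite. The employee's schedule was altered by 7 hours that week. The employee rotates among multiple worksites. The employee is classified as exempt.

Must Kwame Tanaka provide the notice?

Yes — required.

(1) not (non-exempt) — satisfied.
(2) schedule shift > 6h — satisfied.
(a) no recent notice — fails.
(i) past probation — met.
(ii) not (hourly-paid) — met.
(A) not (fixed location) — holds.
(B) ≥ 8 at site — holds.
(iii): T OR T → true.
(b): T AND T AND T → true.
(3) = F OR T = true.
Overall = T AND T AND T = true.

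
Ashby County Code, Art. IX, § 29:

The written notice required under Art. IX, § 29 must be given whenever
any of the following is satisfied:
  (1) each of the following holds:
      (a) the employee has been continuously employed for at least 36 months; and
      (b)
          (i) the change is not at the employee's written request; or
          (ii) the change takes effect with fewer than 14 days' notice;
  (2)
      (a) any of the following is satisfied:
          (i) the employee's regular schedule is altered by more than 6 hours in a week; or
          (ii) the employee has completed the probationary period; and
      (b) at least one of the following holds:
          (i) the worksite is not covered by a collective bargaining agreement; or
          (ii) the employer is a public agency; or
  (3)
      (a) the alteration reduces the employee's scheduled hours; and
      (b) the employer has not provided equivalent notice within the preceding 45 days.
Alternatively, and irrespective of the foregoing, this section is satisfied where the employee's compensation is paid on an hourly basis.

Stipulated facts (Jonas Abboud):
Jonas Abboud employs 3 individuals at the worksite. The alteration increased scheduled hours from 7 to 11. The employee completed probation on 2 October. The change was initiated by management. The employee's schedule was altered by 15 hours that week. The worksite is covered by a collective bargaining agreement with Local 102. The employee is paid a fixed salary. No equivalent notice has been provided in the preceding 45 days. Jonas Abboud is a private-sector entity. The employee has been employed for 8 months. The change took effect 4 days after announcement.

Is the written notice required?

(a) tenure ≥ 36 mo. — not satisfied.
(i) not employee-requested — holds.
(ii) < 14 days' notice — met.
(b): T OR T → true.
(1) = F AND T = false.
(i) schedule shift > 6h — satisfied.
(ii) past probation — holds.
(a): T OR T → true.
(i) no CBA — not satisfied.
(ii) public agency — not met.
So (b) is not satisfied (F OR F).
(2): T AND F → false.
(a) hours reduced — not met.
(b) no recent notice — met.
(3) = F AND T = false.
Overall = F OR F OR F = false.
Exception (hourly-paid) — not satisfied.
Result: main false OR exception false → false.

No — not required.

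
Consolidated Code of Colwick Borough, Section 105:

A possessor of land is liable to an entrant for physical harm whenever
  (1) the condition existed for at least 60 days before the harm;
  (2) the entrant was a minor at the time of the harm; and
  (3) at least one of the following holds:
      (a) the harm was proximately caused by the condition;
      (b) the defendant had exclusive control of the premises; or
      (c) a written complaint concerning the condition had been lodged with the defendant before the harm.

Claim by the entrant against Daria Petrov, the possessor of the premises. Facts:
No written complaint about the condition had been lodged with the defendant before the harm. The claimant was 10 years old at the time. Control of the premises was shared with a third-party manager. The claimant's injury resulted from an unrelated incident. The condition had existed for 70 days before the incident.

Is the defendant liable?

No — not liable.

(1) condition ≥60 days old — met.
(2) entrant a minor — satisfied.
(a) proximate cause — not met.
(b) exclusive control — not met.
(c) complaint lodged — not met.
(3): F OR F OR F → false.
Overall = T AND T AND F = false.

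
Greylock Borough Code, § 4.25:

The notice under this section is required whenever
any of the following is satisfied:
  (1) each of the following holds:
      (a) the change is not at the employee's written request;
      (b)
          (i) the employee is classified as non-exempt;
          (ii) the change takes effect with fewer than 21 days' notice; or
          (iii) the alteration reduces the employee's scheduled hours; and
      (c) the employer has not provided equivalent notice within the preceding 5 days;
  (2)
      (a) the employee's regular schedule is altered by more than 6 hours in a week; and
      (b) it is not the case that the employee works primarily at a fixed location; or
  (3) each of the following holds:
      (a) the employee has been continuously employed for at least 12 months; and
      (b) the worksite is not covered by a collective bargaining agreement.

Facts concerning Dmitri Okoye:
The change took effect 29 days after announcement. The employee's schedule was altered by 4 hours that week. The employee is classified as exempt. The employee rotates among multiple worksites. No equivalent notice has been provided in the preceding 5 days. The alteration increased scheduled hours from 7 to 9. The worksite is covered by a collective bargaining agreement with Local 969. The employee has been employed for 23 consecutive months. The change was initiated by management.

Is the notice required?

No — not required.

(a) not employee-requested — met.
(i) non-exempt — fails.
(ii) < 21 days' notice — fails.
(iii) hours reduced — not satisfied.
(b) = F OR F OR F = false.
(c) no recent notice — met.
So (1) is not satisfied (T AND F AND T).
(a) schedule shift > 6h — not met.
(b) not (fixed location) — met.
(2): F AND T → false.
(a) tenure ≥ 12 mo. — satisfied.
(b) no CBA — not met.
(3): T AND F → false.
Overall = F OR F OR F = false.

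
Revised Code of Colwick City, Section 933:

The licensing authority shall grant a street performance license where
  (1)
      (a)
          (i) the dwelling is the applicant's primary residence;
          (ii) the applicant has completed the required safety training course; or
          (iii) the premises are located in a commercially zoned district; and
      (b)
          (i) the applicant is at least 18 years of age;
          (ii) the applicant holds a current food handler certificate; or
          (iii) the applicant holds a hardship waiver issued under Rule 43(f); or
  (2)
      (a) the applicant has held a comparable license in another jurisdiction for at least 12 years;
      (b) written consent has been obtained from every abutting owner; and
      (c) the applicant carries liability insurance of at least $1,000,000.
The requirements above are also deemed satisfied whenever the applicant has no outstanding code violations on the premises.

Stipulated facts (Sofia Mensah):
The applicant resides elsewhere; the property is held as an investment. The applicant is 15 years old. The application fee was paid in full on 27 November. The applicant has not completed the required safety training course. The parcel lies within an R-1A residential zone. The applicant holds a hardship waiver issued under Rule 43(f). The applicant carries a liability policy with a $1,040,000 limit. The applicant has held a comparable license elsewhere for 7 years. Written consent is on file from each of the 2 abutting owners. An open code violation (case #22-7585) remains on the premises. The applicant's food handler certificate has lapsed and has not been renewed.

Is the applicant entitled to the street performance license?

(i) primary residence — not satisfied.
(ii) safety training — not met.
(iii) commercially zoned — fails.
So (a) is not satisfied (F OR F OR F).
(i) age ≥ 18 — not met.
(ii) food handler cert. — fails.
(iii) hardship waiver — holds.
So (b) is satisfied (F OR F OR T).
(1) = F AND T = false.
(a) prior license ≥ 12 yr — fails.
(b) all abutters consent — holds.
(c) insurance ≥ $1,000,000 — met.
(2) = F AND T AND T = false.
Overall: F OR F → false.
Exception (no code violations) — not satisfied.
Result: main false OR exception false → false.

No — denied.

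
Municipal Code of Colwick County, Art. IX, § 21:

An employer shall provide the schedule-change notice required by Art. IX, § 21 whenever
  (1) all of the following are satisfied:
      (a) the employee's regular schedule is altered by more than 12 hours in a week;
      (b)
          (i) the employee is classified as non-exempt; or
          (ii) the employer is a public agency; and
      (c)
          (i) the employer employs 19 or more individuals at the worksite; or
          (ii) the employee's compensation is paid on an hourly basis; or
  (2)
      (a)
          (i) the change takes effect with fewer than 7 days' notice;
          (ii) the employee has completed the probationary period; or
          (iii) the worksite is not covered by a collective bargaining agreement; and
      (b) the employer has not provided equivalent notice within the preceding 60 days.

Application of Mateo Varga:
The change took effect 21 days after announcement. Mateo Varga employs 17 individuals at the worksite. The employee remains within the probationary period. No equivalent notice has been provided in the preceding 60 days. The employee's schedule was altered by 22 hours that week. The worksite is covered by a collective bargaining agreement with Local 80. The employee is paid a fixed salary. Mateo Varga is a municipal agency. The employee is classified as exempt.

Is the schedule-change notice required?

No — not required.

(a) schedule shift > 12h — satisfied.
(i) non-exempt — fails.
(ii) public agency — holds.
(b) = F OR T = true.
(i) ≥ 19 at site — not satisfied.
(ii) hourly-paid — not met.
(c) = F OR F = false.
So (1) is not satisfied (T AND T AND F).
(i) < 7 days' notice — fails.
(ii) past probation — not satisfied.
(iii) no CBA — not met.
So (a) is not satisfied (F OR F OR F).
(b) no recent notice — met.
So (2) is not satisfied (F AND T).
Overall = F OR F = false.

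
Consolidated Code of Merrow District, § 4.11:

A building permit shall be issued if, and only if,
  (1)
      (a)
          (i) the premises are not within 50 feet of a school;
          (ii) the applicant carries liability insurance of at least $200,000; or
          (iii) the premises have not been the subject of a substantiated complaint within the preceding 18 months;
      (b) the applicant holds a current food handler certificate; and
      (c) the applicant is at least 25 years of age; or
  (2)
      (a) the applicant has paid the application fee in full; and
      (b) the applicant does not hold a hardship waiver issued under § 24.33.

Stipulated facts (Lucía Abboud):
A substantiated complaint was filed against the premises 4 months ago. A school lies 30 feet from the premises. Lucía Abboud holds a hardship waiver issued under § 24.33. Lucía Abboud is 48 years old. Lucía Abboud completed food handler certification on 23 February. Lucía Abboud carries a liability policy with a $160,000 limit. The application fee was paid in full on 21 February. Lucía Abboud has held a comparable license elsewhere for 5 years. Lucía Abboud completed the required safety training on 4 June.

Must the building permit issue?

(i) ≥50 ft from school — fails.
(ii) insurance ≥ $200,000 — not met.
(iii) no complaint in 18 mo. — not met.
So (a) is not satisfied (F OR F OR F).
(b) food handler cert. — satisfied.
(c) age ≥ 25 — met.
(1) = F AND T AND T = false.
(a) fee paid — satisfied.
(b) not (hardship waiver) — not satisfied.
(2) = T AND F = false.
Overall = F OR F = false.

No — denied.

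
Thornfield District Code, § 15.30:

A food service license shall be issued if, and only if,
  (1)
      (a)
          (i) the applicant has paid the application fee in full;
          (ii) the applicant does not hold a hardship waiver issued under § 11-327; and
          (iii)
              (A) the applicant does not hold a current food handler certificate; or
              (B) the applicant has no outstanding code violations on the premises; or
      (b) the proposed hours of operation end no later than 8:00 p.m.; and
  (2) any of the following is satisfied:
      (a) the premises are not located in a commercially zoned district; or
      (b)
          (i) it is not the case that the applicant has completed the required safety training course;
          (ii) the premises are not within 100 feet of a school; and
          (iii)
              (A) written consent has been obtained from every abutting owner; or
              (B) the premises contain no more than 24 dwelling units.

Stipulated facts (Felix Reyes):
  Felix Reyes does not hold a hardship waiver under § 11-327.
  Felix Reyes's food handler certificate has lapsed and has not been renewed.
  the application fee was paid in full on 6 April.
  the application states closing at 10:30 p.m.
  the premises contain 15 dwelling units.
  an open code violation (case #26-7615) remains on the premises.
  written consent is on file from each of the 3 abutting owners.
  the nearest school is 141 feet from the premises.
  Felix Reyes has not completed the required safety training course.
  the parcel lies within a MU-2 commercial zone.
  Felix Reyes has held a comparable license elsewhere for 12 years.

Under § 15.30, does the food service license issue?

Yes — granted.

(i) fee paid — holds.
(ii) not (hardship waiver) — met.
(A) not (food handler cert.) — satisfied.
(B) no code violations — not met.
(iii): T OR F → true.
(a) = T AND T AND T = true.
(b) closes by 8 p.m. — not met.
(1): T OR F → true.
(a) not (commercially zoned) — not met.
(i) not (safety training) — holds.
(ii) ≥100 ft from school — holds.
(A) all abutters consent — holds.
(B) ≤ 24 units — met.
(iii) = T OR T = true.
(b): T AND T AND T → true.
So (2) is satisfied (F OR T).
So Overall is satisfied (T AND T).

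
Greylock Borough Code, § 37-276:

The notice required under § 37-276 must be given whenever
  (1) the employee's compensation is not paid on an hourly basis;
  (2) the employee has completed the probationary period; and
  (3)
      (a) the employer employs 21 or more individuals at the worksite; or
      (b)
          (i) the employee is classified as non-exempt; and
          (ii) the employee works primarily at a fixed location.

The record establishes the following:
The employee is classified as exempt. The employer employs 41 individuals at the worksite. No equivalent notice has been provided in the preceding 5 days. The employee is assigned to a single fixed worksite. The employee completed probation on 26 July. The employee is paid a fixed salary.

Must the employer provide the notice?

(1) not (hourly-paid) — met.
(2) past probation — holds.
(a) ≥ 21 at site — holds.
(i) non-exempt — not met.
(ii) fixed location — satisfied.
(b): F AND T → false.
(3): T OR F → true.
So Overall is satisfied (T AND T AND T).

Yes — required.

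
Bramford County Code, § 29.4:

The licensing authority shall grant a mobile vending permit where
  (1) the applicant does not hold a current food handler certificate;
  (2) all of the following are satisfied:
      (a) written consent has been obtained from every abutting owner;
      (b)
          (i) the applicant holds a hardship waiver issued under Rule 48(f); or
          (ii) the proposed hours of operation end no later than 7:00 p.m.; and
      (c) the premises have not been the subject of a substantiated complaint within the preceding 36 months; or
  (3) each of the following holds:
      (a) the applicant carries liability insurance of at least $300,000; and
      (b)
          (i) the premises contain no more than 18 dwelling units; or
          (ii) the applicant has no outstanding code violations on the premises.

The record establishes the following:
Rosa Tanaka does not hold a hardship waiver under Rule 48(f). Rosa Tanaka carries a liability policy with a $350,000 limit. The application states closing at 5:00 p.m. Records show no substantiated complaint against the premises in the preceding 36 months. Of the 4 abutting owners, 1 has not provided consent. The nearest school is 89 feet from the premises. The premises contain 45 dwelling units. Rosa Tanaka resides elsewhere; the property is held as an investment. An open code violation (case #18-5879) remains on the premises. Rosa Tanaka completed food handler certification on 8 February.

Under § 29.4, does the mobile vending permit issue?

No — denied.

(1) not (food handler cert.) — not satisfied.
(a) all abutters consent — not satisfied.
(i) hardship waiver — not met.
(ii) closes by 7 p.m. — met.
So (b) is satisfied (F OR T).
(c) no complaint in 36 mo. — satisfied.
So (2) is not satisfied (F AND T AND T).
(a) insurance ≥ $300,000 — met.
(i) ≤ 18 units — fails.
(ii) no code violations — not met.
(b): F OR F → false.
(3): T AND F → false.
Overall = F OR F OR F = false.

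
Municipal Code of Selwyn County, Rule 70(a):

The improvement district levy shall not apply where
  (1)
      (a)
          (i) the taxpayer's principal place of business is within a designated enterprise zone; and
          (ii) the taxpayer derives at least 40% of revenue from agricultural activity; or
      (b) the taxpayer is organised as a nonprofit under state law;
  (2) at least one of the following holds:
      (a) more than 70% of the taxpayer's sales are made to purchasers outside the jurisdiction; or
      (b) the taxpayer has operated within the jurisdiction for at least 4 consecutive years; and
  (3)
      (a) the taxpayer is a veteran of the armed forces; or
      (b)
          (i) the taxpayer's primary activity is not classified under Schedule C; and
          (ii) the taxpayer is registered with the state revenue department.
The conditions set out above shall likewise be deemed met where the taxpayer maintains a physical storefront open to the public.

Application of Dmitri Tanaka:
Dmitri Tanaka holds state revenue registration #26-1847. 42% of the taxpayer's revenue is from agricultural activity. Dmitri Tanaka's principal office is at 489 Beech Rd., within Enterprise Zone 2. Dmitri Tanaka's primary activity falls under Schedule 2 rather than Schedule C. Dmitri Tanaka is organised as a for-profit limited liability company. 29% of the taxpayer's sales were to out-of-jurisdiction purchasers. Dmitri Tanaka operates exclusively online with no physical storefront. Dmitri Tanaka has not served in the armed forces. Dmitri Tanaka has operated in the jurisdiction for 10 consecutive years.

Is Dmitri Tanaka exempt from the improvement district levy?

Yes — exempt.

(i) in enterprise zone — satisfied.
(ii) ≥40% agricultural — satisfied.
(a): T AND T → true.
(b) nonprofit — not satisfied.
So (1) is satisfied (T OR F).
(a) >70% out-of-jur. sales — not met.
(b) ≥ 4 yrs in jurisdiction — met.
So (2) is satisfied (F OR T).
(a) veteran — fails.
(i) not (Schedule C activity) — satisfied.
(ii) state-registered — met.
(b): T AND T → true.
So (3) is satisfied (F OR T).
Overall = T AND T AND T = true.
Exception (has storefront) — not satisfied.
Result: main true OR exception false → true.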